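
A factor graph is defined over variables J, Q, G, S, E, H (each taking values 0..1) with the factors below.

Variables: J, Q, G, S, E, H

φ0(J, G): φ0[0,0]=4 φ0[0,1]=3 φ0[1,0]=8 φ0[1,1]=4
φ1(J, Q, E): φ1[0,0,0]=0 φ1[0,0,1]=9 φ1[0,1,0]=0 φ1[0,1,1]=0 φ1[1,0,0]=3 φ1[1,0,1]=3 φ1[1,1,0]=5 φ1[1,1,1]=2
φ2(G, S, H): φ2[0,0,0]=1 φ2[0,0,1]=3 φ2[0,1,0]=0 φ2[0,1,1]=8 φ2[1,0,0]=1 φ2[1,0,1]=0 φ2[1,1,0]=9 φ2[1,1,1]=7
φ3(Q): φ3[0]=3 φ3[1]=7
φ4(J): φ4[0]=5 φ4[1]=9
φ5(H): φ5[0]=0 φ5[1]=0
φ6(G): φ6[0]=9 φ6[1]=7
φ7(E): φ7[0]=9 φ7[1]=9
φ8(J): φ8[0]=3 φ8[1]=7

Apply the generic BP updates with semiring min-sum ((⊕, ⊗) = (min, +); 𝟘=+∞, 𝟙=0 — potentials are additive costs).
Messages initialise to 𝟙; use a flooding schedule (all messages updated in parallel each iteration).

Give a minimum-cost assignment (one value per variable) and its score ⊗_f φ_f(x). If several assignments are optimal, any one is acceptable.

assignment: (J=0, Q=0, G=1, S=0, E=0, H=1); score = 30

init: all messages = 𝟙 over 2 values
r1 m[φ0→J] = [3, 4]
r1 m[φ0→G] = [4, 3]
r1 m[φ1→J] = [0, 2]
r1 m[φ1→Q] = [0, 0]
r1 m[φ1→E] = [0, 0]
r1 m[φ2→G] = [0, 0]
r1 m[φ2→S] = [0, 0]
r1 m[φ2→H] = [0, 0]
r1 m[φ3→Q] = [3, 7]
r1 m[φ4→J] = [5, 9]
r1 m[φ5→H] = [0, 0]
r1 m[φ6→G] = [9, 7]
r1 m[φ7→E] = [9, 9]
r1 m[φ8→J] = [3, 7]
r1 m[J→φ0] = [0, 0]
r1 m[J→φ1] = [0, 0]
r1 m[J→φ4] = [0, 0]
r1 m[J→φ8] = [0, 0]
r1 m[Q→φ1] = [0, 0]
r1 m[Q→φ3] = [0, 0]
r1 m[G→φ0] = [0, 0]
r1 m[G→φ2] = [0, 0]
r1 m[G→φ6] = [0, 0]
r1 m[S→φ2] = [0, 0]
r1 m[E→φ1] = [0, 0]
r1 m[E→φ7] = [0, 0]
r1 m[H→φ2] = [0, 0]
r1 m[H→φ5] = [0, 0]
r2 m[φ0→J] = [3, 4]
r2 m[φ0→G] = [4, 3]
r2 m[φ1→J] = [0, 2]
r2 m[φ1→Q] = [0, 0]
r2 m[φ1→E] = [0, 0]
r2 m[φ2→G] = [0, 0]
r2 m[φ2→S] = [0, 0]
r2 m[φ2→H] = [0, 0]
r2 m[φ3→Q] = [3, 7]
r2 m[φ4→J] = [5, 9]
r2 m[φ5→H] = [0, 0]
r2 m[φ6→G] = [9, 7]
r2 m[φ7→E] = [9, 9]
r2 m[φ8→J] = [3, 7]
r2 m[J→φ0] = [8, 18]
r2 m[J→φ1] = [11, 20]
r2 m[J→φ4] = [6, 13]
r2 m[J→φ8] = [8, 15]
r2 m[Q→φ1] = [3, 7]
r2 m[Q→φ3] = [0, 0]
r2 m[G→φ0] = [9, 7]
r2 m[G→φ2] = [13, 10]
r2 m[G→φ6] = [4, 3]
r2 m[S→φ2] = [0, 0]
r2 m[E→φ1] = [9, 9]
r2 m[E→φ7] = [0, 0]
r2 m[H→φ2] = [0, 0]
r2 m[H→φ5] = [0, 0]
r3 m[φ0→J] = [10, 11]
r3 m[φ0→G] = [12, 11]
r3 m[φ1→J] = [12, 15]
r3 m[φ1→Q] = [20, 20]
r3 m[φ1→E] = [14, 18]
r3 m[φ2→G] = [0, 0]
r3 m[φ2→S] = [10, 13]
r3 m[φ2→H] = [11, 10]
r3 m[φ3→Q] = [3, 7]
r3 m[φ4→J] = [5, 9]
r3 m[φ5→H] = [0, 0]
r3 m[φ6→G] = [9, 7]
r3 m[φ7→E] = [9, 9]
r3 m[φ8→J] = [3, 7]
r3 m[J→φ0] = [8, 18]
r3 m[J→φ1] = [11, 20]
r3 m[J→φ4] = [6, 13]
r3 m[J→φ8] = [8, 15]
r3 m[Q→φ1] = [3, 7]
r3 m[Q→φ3] = [0, 0]
r3 m[G→φ0] = [9, 7]
r3 m[G→φ2] = [13, 10]
r3 m[G→φ6] = [4, 3]
r3 m[S→φ2] = [0, 0]
r3 m[E→φ1] = [9, 9]
r3 m[E→φ7] = [0, 0]
r3 m[H→φ2] = [0, 0]
r3 m[H→φ5] = [0, 0]
r4 m[φ0→J] = [10, 11]
r4 m[φ0→G] = [12, 11]
r4 m[φ1→J] = [12, 15]
r4 m[φ1→Q] = [20, 20]
r4 m[φ1→E] = [14, 18]
r4 m[φ2→G] = [0, 0]
r4 m[φ2→S] = [10, 13]
r4 m[φ2→H] = [11, 10]
r4 m[φ3→Q] = [3, 7]
r4 m[φ4→J] = [5, 9]
r4 m[φ5→H] = [0, 0]
r4 m[φ6→G] = [9, 7]
r4 m[φ7→E] = [9, 9]
r4 m[φ8→J] = [3, 7]
r4 m[J→φ0] = [20, 31]
r4 m[J→φ1] = [18, 27]
r4 m[J→φ4] = [25, 33]
r4 m[J→φ8] = [27, 35]
r4 m[Q→φ1] = [3, 7]
r4 m[Q→φ3] = [20, 20]
r4 m[G→φ0] = [9, 7]
r4 m[G→φ2] = [21, 18]
r4 m[G→φ6] = [12, 11]
r4 m[S→φ2] = [0, 0]
r4 m[E→φ1] = [9, 9]
r4 m[E→φ7] = [14, 18]
r4 m[H→φ2] = [0, 0]
r4 m[H→φ5] = [11, 10]
r5 m[φ0→J] = [10, 11]
r5 m[φ0→G] = [24, 23]
r5 m[φ1→J] = [12, 15]
r5 m[φ1→Q] = [27, 27]
r5 m[φ1→E] = [21, 25]
r5 m[φ2→G] = [0, 0]
r5 m[φ2→S] = [18, 21]
r5 m[φ2→H] = [19, 18]
r5 m[φ3→Q] = [3, 7]
r5 m[φ4→J] = [5, 9]
r5 m[φ5→H] = [0, 0]
r5 m[φ6→G] = [9, 7]
r5 m[φ7→E] = [9, 9]
r5 m[φ8→J] = [3, 7]
r5 m[J→φ0] = [20, 31]
r5 m[J→φ1] = [18, 27]
r5 m[J→φ4] = [25, 33]
r5 m[J→φ8] = [27, 35]
r5 m[Q→φ1] = [3, 7]
r5 m[Q→φ3] = [20, 20]
r5 m[G→φ0] = [9, 7]
r5 m[G→φ2] = [21, 18]
r5 m[G→φ6] = [12, 11]
r5 m[S→φ2] = [0, 0]
r5 m[E→φ1] = [9, 9]
r5 m[E→φ7] = [14, 18]
r5 m[H→φ2] = [0, 0]
r5 m[H→φ5] = [11, 10]
r6 m[φ0→J] = [10, 11]
r6 m[φ0→G] = [24, 23]
r6 m[φ1→J] = [12, 15]
r6 m[φ1→Q] = [27, 27]
r6 m[φ1→E] = [21, 25]
r6 m[φ2→G] = [0, 0]
r6 m[φ2→S] = [18, 21]
r6 m[φ2→H] = [19, 18]
r6 m[φ3→Q] = [3, 7]
r6 m[φ4→J] = [5, 9]
r6 m[φ5→H] = [0, 0]
r6 m[φ6→G] = [9, 7]
r6 m[φ7→E] = [9, 9]
r6 m[φ8→J] = [3, 7]
r6 m[J→φ0] = [20, 31]
r6 m[J→φ1] = [18, 27]
r6 m[J→φ4] = [25, 33]
r6 m[J→φ8] = [27, 35]
r6 m[Q→φ1] = [3, 7]
r6 m[Q→φ3] = [27, 27]
r6 m[G→φ0] = [9, 7]
r6 m[G→φ2] = [33, 30]
r6 m[G→φ6] = [24, 23]
r6 m[S→φ2] = [0, 0]
r6 m[E→φ1] = [9, 9]
r6 m[E→φ7] = [21, 25]
r6 m[H→φ2] = [0, 0]
r6 m[H→φ5] = [19, 18]
r7 m[φ0→J] = [10, 11]
r7 m[φ0→G] = [24, 23]
r7 m[φ1→J] = [12, 15]
r7 m[φ1→Q] = [27, 27]
r7 m[φ1→E] = [21, 25]
r7 m[φ2→G] = [0, 0]
r7 m[φ2→S] = [30, 33]
r7 m[φ2→H] = [31, 30]
r7 m[φ3→Q] = [3, 7]
r7 m[φ4→J] = [5, 9]
r7 m[φ5→H] = [0, 0]
r7 m[φ6→G] = [9, 7]
r7 m[φ7→E] = [9, 9]
r7 m[φ8→J] = [3, 7]
r7 m[J→φ0] = [20, 31]
r7 m[J→φ1] = [18, 27]
r7 m[J→φ4] = [25, 33]
r7 m[J→φ8] = [27, 35]
r7 m[Q→φ1] = [3, 7]
r7 m[Q→φ3] = [27, 27]
r7 m[G→φ0] = [9, 7]
r7 m[G→φ2] = [33, 30]
r7 m[G→φ6] = [24, 23]
r7 m[S→φ2] = [0, 0]
r7 m[E→φ1] = [9, 9]
r7 m[E→φ7] = [21, 25]
r7 m[H→φ2] = [0, 0]
r7 m[H→φ5] = [19, 18]
r8 m[φ0→J] = [10, 11]
r8 m[φ0→G] = [24, 23]
r8 m[φ1→J] = [12, 15]
r8 m[φ1→Q] = [27, 27]
r8 m[φ1→E] = [21, 25]
r8 m[φ2→G] = [0, 0]
r8 m[φ2→S] = [30, 33]
r8 m[φ2→H] = [31, 30]
r8 m[φ3→Q] = [3, 7]
r8 m[φ4→J] = [5, 9]
r8 m[φ5→H] = [0, 0]
r8 m[φ6→G] = [9, 7]
r8 m[φ7→E] = [9, 9]
r8 m[φ8→J] = [3, 7]
r8 m[J→φ0] = [20, 31]
r8 m[J→φ1] = [18, 27]
r8 m[J→φ4] = [25, 33]
r8 m[J→φ8] = [27, 35]
r8 m[Q→φ1] = [3, 7]
r8 m[Q→φ3] = [27, 27]
r8 m[G→φ0] = [9, 7]
r8 m[G→φ2] = [33, 30]
r8 m[G→φ6] = [24, 23]
r8 m[S→φ2] = [0, 0]
r8 m[E→φ1] = [9, 9]
r8 m[E→φ7] = [21, 25]
r8 m[H→φ2] = [0, 0]
r8 m[H→φ5] = [31, 30]
r9 m[φ0→J] = [10, 11]
r9 m[φ0→G] = [24, 23]
r9 m[φ1→J] = [12, 15]
r9 m[φ1→Q] = [27, 27]
r9 m[φ1→E] = [21, 25]
r9 m[φ2→G] = [0, 0]
r9 m[φ2→S] = [30, 33]
r9 m[φ2→H] = [31, 30]
r9 m[φ3→Q] = [3, 7]
r9 m[φ4→J] = [5, 9]
r9 m[φ5→H] = [0, 0]
r9 m[φ6→G] = [9, 7]
r9 m[φ7→E] = [9, 9]
r9 m[φ8→J] = [3, 7]
r9 m[J→φ0] = [20, 31]
r9 m[J→φ1] = [18, 27]
r9 m[J→φ4] = [25, 33]
r9 m[J→φ8] = [27, 35]
r9 m[Q→φ1] = [3, 7]
r9 m[Q→φ3] = [27, 27]
r9 m[G→φ0] = [9, 7]
r9 m[G→φ2] = [33, 30]
r9 m[G→φ6] = [24, 23]
r9 m[S→φ2] = [0, 0]
r9 m[E→φ1] = [9, 9]
r9 m[E→φ7] = [21, 25]
r9 m[H→φ2] = [0, 0]
r9 m[H→φ5] = [31, 30]
fixed point reached at round 9
traceback from J: (J=0, Q=0, G=1, S=0, E=0, H=1), score=30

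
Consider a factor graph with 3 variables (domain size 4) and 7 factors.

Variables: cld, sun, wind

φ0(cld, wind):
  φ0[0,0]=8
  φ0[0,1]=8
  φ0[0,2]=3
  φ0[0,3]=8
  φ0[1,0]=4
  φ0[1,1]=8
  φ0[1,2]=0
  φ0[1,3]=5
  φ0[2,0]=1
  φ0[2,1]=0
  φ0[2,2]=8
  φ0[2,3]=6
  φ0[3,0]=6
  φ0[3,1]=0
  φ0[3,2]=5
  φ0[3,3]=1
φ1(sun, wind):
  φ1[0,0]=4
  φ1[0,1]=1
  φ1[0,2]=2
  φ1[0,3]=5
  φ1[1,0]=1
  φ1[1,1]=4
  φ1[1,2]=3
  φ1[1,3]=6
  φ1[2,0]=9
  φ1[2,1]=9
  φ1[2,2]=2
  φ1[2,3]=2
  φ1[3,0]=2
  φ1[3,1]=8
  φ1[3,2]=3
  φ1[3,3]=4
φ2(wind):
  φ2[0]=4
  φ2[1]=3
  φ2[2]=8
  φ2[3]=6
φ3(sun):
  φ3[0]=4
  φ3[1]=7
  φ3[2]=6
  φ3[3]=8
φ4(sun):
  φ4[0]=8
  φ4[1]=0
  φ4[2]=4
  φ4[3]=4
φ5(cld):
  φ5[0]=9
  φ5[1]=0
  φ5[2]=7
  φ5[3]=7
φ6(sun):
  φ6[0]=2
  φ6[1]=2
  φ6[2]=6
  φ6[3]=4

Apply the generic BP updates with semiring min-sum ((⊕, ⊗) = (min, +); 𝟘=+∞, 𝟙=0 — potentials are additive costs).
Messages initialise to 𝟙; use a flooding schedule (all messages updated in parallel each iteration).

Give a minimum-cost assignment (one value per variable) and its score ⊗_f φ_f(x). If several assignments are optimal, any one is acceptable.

assignment: (cld=1, sun=1, wind=0); score = 18

init: all messages = 𝟙 over 4 values
r1 m[φ0→cld] = [3, 0, 0, 0]
r1 m[φ0→wind] = [1, 0, 0, 1]
r1 m[φ1→sun] = [1, 1, 2, 2]
r1 m[φ1→wind] = [1, 1, 2, 2]
r1 m[φ2→wind] = [4, 3, 8, 6]
r1 m[φ3→sun] = [4, 7, 6, 8]
r1 m[φ4→sun] = [8, 0, 4, 4]
r1 m[φ5→cld] = [9, 0, 7, 7]
r1 m[φ6→sun] = [2, 2, 6, 4]
r1 m[cld→φ0] = [0, 0, 0, 0]
r1 m[cld→φ5] = [0, 0, 0, 0]
r1 m[sun→φ1] = [0, 0, 0, 0]
r1 m[sun→φ3] = [0, 0, 0, 0]
r1 m[sun→φ4] = [0, 0, 0, 0]
r1 m[sun→φ6] = [0, 0, 0, 0]
r1 m[wind→φ0] = [0, 0, 0, 0]
r1 m[wind→φ1] = [0, 0, 0, 0]
r1 m[wind→φ2] = [0, 0, 0, 0]
r2 m[φ0→cld] = [3, 0, 0, 0]
r2 m[φ0→wind] = [1, 0, 0, 1]
r2 m[φ1→sun] = [1, 1, 2, 2]
r2 m[φ1→wind] = [1, 1, 2, 2]
r2 m[φ2→wind] = [4, 3, 8, 6]
r2 m[φ3→sun] = [4, 7, 6, 8]
r2 m[φ4→sun] = [8, 0, 4, 4]
r2 m[φ5→cld] = [9, 0, 7, 7]
r2 m[φ6→sun] = [2, 2, 6, 4]
r2 m[cld→φ0] = [9, 0, 7, 7]
r2 m[cld→φ5] = [3, 0, 0, 0]
r2 m[sun→φ1] = [14, 9, 16, 16]
r2 m[sun→φ3] = [11, 3, 12, 10]
r2 m[sun→φ4] = [7, 10, 14, 14]
r2 m[sun→φ6] = [13, 8, 12, 14]
r2 m[wind→φ0] = [5, 4, 10, 8]
r2 m[wind→φ1] = [5, 3, 8, 7]
r2 m[wind→φ2] = [2, 1, 2, 3]
r3 m[φ0→cld] = [12, 9, 4, 4]
r3 m[φ0→wind] = [4, 7, 0, 5]
r3 m[φ1→sun] = [4, 6, 9, 7]
r3 m[φ1→wind] = [10, 13, 12, 15]
r3 m[φ2→wind] = [4, 3, 8, 6]
r3 m[φ3→sun] = [4, 7, 6, 8]
r3 m[φ4→sun] = [8, 0, 4, 4]
r3 m[φ5→cld] = [9, 0, 7, 7]
r3 m[φ6→sun] = [2, 2, 6, 4]
r3 m[cld→φ0] = [9, 0, 7, 7]
r3 m[cld→φ5] = [3, 0, 0, 0]
r3 m[sun→φ1] = [14, 9, 16, 16]
r3 m[sun→φ3] = [11, 3, 12, 10]
r3 m[sun→φ4] = [7, 10, 14, 14]
r3 m[sun→φ6] = [13, 8, 12, 14]
r3 m[wind→φ0] = [5, 4, 10, 8]
r3 m[wind→φ1] = [5, 3, 8, 7]
r3 m[wind→φ2] = [2, 1, 2, 3]
r4 m[φ0→cld] = [12, 9, 4, 4]
r4 m[φ0→wind] = [4, 7, 0, 5]
r4 m[φ1→sun] = [4, 6, 9, 7]
r4 m[φ1→wind] = [10, 13, 12, 15]
r4 m[φ2→wind] = [4, 3, 8, 6]
r4 m[φ3→sun] = [4, 7, 6, 8]
r4 m[φ4→sun] = [8, 0, 4, 4]
r4 m[φ5→cld] = [9, 0, 7, 7]
r4 m[φ6→sun] = [2, 2, 6, 4]
r4 m[cld→φ0] = [9, 0, 7, 7]
r4 m[cld→φ5] = [12, 9, 4, 4]
r4 m[sun→φ1] = [14, 9, 16, 16]
r4 m[sun→φ3] = [14, 8, 19, 15]
r4 m[sun→φ4] = [10, 15, 21, 19]
r4 m[sun→φ6] = [16, 13, 19, 19]
r4 m[wind→φ0] = [14, 16, 20, 21]
r4 m[wind→φ1] = [8, 10, 8, 11]
r4 m[wind→φ2] = [14, 20, 12, 20]
r5 m[φ0→cld] = [22, 18, 15, 16]
r5 m[φ0→wind] = [4, 7, 0, 5]
r5 m[φ1→sun] = [10, 9, 10, 10]
r5 m[φ1→wind] = [10, 13, 12, 15]
r5 m[φ2→wind] = [4, 3, 8, 6]
r5 m[φ3→sun] = [4, 7, 6, 8]
r5 m[φ4→sun] = [8, 0, 4, 4]
r5 m[φ5→cld] = [9, 0, 7, 7]
r5 m[φ6→sun] = [2, 2, 6, 4]
r5 m[cld→φ0] = [9, 0, 7, 7]
r5 m[cld→φ5] = [12, 9, 4, 4]
r5 m[sun→φ1] = [14, 9, 16, 16]
r5 m[sun→φ3] = [14, 8, 19, 15]
r5 m[sun→φ4] = [10, 15, 21, 19]
r5 m[sun→φ6] = [16, 13, 19, 19]
r5 m[wind→φ0] = [14, 16, 20, 21]
r5 m[wind→φ1] = [8, 10, 8, 11]
r5 m[wind→φ2] = [14, 20, 12, 20]
r6 m[φ0→cld] = [22, 18, 15, 16]
r6 m[φ0→wind] = [4, 7, 0, 5]
r6 m[φ1→sun] = [10, 9, 10, 10]
r6 m[φ1→wind] = [10, 13, 12, 15]
r6 m[φ2→wind] = [4, 3, 8, 6]
r6 m[φ3→sun] = [4, 7, 6, 8]
r6 m[φ4→sun] = [8, 0, 4, 4]
r6 m[φ5→cld] = [9, 0, 7, 7]
r6 m[φ6→sun] = [2, 2, 6, 4]
r6 m[cld→φ0] = [9, 0, 7, 7]
r6 m[cld→φ5] = [22, 18, 15, 16]
r6 m[sun→φ1] = [14, 9, 16, 16]
r6 m[sun→φ3] = [20, 11, 20, 18]
r6 m[sun→φ4] = [16, 18, 22, 22]
r6 m[sun→φ6] = [22, 16, 20, 22]
r6 m[wind→φ0] = [14, 16, 20, 21]
r6 m[wind→φ1] = [8, 10, 8, 11]
r6 m[wind→φ2] = [14, 20, 12, 20]
r7 m[φ0→cld] = [22, 18, 15, 16]
r7 m[φ0→wind] = [4, 7, 0, 5]
r7 m[φ1→sun] = [10, 9, 10, 10]
r7 m[φ1→wind] = [10, 13, 12, 15]
r7 m[φ2→wind] = [4, 3, 8, 6]
r7 m[φ3→sun] = [4, 7, 6, 8]
r7 m[φ4→sun] = [8, 0, 4, 4]
r7 m[φ5→cld] = [9, 0, 7, 7]
r7 m[φ6→sun] = [2, 2, 6, 4]
r7 m[cld→φ0] = [9, 0, 7, 7]
r7 m[cld→φ5] = [22, 18, 15, 16]
r7 m[sun→φ1] = [14, 9, 16, 16]
r7 m[sun→φ3] = [20, 11, 20, 18]
r7 m[sun→φ4] = [16, 18, 22, 22]
r7 m[sun→φ6] = [22, 16, 20, 22]
r7 m[wind→φ0] = [14, 16, 20, 21]
r7 m[wind→φ1] = [8, 10, 8, 11]
r7 m[wind→φ2] = [14, 20, 12, 20]
fixed point reached at round 7
traceback from cld: (cld=1, sun=1, wind=0), score=18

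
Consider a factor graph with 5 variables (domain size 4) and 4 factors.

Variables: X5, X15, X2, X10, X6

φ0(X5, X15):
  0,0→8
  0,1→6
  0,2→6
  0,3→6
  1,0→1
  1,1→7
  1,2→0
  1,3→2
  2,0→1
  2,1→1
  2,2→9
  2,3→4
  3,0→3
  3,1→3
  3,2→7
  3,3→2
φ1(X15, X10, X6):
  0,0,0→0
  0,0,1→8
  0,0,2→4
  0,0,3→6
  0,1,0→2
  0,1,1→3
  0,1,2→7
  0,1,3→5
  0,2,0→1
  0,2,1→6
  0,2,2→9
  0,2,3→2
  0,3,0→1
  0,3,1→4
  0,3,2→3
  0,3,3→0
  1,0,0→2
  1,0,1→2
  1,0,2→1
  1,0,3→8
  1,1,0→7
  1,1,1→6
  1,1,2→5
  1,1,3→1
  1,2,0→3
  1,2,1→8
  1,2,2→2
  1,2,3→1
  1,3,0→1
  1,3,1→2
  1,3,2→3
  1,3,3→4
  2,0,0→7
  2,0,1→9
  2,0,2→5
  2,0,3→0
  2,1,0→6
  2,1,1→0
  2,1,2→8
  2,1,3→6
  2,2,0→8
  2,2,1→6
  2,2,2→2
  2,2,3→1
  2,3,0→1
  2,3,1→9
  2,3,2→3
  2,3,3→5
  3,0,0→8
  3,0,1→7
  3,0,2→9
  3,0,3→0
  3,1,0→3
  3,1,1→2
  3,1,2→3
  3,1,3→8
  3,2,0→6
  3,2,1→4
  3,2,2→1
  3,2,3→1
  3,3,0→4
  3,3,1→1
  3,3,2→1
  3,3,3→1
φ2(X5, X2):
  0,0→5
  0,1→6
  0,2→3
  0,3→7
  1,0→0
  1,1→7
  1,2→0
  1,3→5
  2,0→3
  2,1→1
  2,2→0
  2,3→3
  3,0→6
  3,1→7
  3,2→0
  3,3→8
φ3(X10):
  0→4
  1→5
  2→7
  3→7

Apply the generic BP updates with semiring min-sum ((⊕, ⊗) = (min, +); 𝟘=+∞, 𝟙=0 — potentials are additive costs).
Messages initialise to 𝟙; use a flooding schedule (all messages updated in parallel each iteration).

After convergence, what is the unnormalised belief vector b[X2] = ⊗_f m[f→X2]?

b[X2] = [4, 6, 4, 8]

init: all messages = 𝟙 over 4 values
r1 m[φ0→X5] = [6, 0, 1, 2]
r1 m[φ0→X15] = [1, 1, 0, 2]
r1 m[φ1→X15] = [0, 1, 0, 0]
r1 m[φ1→X10] = [0, 0, 1, 0]
r1 m[φ1→X6] = [0, 0, 1, 0]
r1 m[φ2→X5] = [3, 0, 0, 0]
r1 m[φ2→X2] = [0, 1, 0, 3]
r1 m[φ3→X10] = [4, 5, 7, 7]
r1 m[X5→φ0] = [0, 0, 0, 0]
r1 m[X5→φ2] = [0, 0, 0, 0]
r1 m[X15→φ0] = [0, 0, 0, 0]
r1 m[X15→φ1] = [0, 0, 0, 0]
r1 m[X2→φ2] = [0, 0, 0, 0]
r1 m[X10→φ1] = [0, 0, 0, 0]
r1 m[X10→φ3] = [0, 0, 0, 0]
r1 m[X6→φ1] = [0, 0, 0, 0]
r2 m[φ0→X5] = [6, 0, 1, 2]
r2 m[φ0→X15] = [1, 1, 0, 2]
r2 m[φ1→X15] = [0, 1, 0, 0]
r2 m[φ1→X10] = [0, 0, 1, 0]
r2 m[φ1→X6] = [0, 0, 1, 0]
r2 m[φ2→X5] = [3, 0, 0, 0]
r2 m[φ2→X2] = [0, 1, 0, 3]
r2 m[φ3→X10] = [4, 5, 7, 7]
r2 m[X5→φ0] = [3, 0, 0, 0]
r2 m[X5→φ2] = [6, 0, 1, 2]
r2 m[X15→φ0] = [0, 1, 0, 0]
r2 m[X15→φ1] = [1, 1, 0, 2]
r2 m[X2→φ2] = [0, 0, 0, 0]
r2 m[X10→φ1] = [4, 5, 7, 7]
r2 m[X10→φ3] = [0, 0, 1, 0]
r2 m[X6→φ1] = [0, 0, 0, 0]
r3 m[φ0→X5] = [6, 0, 1, 2]
r3 m[φ0→X15] = [1, 1, 0, 2]
r3 m[φ1→X15] = [4, 5, 4, 4]
r3 m[φ1→X10] = [0, 0, 1, 1]
r3 m[φ1→X6] = [5, 5, 6, 4]
r3 m[φ2→X5] = [3, 0, 0, 0]
r3 m[φ2→X2] = [0, 2, 0, 4]
r3 m[φ3→X10] = [4, 5, 7, 7]
r3 m[X5→φ0] = [3, 0, 0, 0]
r3 m[X5→φ2] = [6, 0, 1, 2]
r3 m[X15→φ0] = [0, 1, 0, 0]
r3 m[X15→φ1] = [1, 1, 0, 2]
r3 m[X2→φ2] = [0, 0, 0, 0]
r3 m[X10→φ1] = [4, 5, 7, 7]
r3 m[X10→φ3] = [0, 0, 1, 0]
r3 m[X6→φ1] = [0, 0, 0, 0]
r4 m[φ0→X5] = [6, 0, 1, 2]
r4 m[φ0→X15] = [1, 1, 0, 2]
r4 m[φ1→X15] = [4, 5, 4, 4]
r4 m[φ1→X10] = [0, 0, 1, 1]
r4 m[φ1→X6] = [5, 5, 6, 4]
r4 m[φ2→X5] = [3, 0, 0, 0]
r4 m[φ2→X2] = [0, 2, 0, 4]
r4 m[φ3→X10] = [4, 5, 7, 7]
r4 m[X5→φ0] = [3, 0, 0, 0]
r4 m[X5→φ2] = [6, 0, 1, 2]
r4 m[X15→φ0] = [4, 5, 4, 4]
r4 m[X15→φ1] = [1, 1, 0, 2]
r4 m[X2→φ2] = [0, 0, 0, 0]
r4 m[X10→φ1] = [4, 5, 7, 7]
r4 m[X10→φ3] = [0, 0, 1, 1]
r4 m[X6→φ1] = [0, 0, 0, 0]
r5 m[φ0→X5] = [10, 4, 5, 6]
r5 m[φ0→X15] = [1, 1, 0, 2]
r5 m[φ1→X15] = [4, 5, 4, 4]
r5 m[φ1→X10] = [0, 0, 1, 1]
r5 m[φ1→X6] = [5, 5, 6, 4]
r5 m[φ2→X5] = [3, 0, 0, 0]
r5 m[φ2→X2] = [0, 2, 0, 4]
r5 m[φ3→X10] = [4, 5, 7, 7]
r5 m[X5→φ0] = [3, 0, 0, 0]
r5 m[X5→φ2] = [6, 0, 1, 2]
r5 m[X15→φ0] = [4, 5, 4, 4]
r5 m[X15→φ1] = [1, 1, 0, 2]
r5 m[X2→φ2] = [0, 0, 0, 0]
r5 m[X10→φ1] = [4, 5, 7, 7]
r5 m[X10→φ3] = [0, 0, 1, 1]
r5 m[X6→φ1] = [0, 0, 0, 0]
r6 m[φ0→X5] = [10, 4, 5, 6]
r6 m[φ0→X15] = [1, 1, 0, 2]
r6 m[φ1→X15] = [4, 5, 4, 4]
r6 m[φ1→X10] = [0, 0, 1, 1]
r6 m[φ1→X6] = [5, 5, 6, 4]
r6 m[φ2→X5] = [3, 0, 0, 0]
r6 m[φ2→X2] = [0, 2, 0, 4]
r6 m[φ3→X10] = [4, 5, 7, 7]
r6 m[X5→φ0] = [3, 0, 0, 0]
r6 m[X5→φ2] = [10, 4, 5, 6]
r6 m[X15→φ0] = [4, 5, 4, 4]
r6 m[X15→φ1] = [1, 1, 0, 2]
r6 m[X2→φ2] = [0, 0, 0, 0]
r6 m[X10→φ1] = [4, 5, 7, 7]
r6 m[X10→φ3] = [0, 0, 1, 1]
r6 m[X6→φ1] = [0, 0, 0, 0]
r7 m[φ0→X5] = [10, 4, 5, 6]
r7 m[φ0→X15] = [1, 1, 0, 2]
r7 m[φ1→X15] = [4, 5, 4, 4]
r7 m[φ1→X10] = [0, 0, 1, 1]
r7 m[φ1→X6] = [5, 5, 6, 4]
r7 m[φ2→X5] = [3, 0, 0, 0]
r7 m[φ2→X2] = [4, 6, 4, 8]
r7 m[φ3→X10] = [4, 5, 7, 7]
r7 m[X5→φ0] = [3, 0, 0, 0]
r7 m[X5→φ2] = [10, 4, 5, 6]
r7 m[X15→φ0] = [4, 5, 4, 4]
r7 m[X15→φ1] = [1, 1, 0, 2]
r7 m[X2→φ2] = [0, 0, 0, 0]
r7 m[X10→φ1] = [4, 5, 7, 7]
r7 m[X10→φ3] = [0, 0, 1, 1]
r7 m[X6→φ1] = [0, 0, 0, 0]
r8 m[φ0→X5] = [10, 4, 5, 6]
r8 m[φ0→X15] = [1, 1, 0, 2]
r8 m[φ1→X15] = [4, 5, 4, 4]
r8 m[φ1→X10] = [0, 0, 1, 1]
r8 m[φ1→X6] = [5, 5, 6, 4]
r8 m[φ2→X5] = [3, 0, 0, 0]
r8 m[φ2→X2] = [4, 6, 4, 8]
r8 m[φ3→X10] = [4, 5, 7, 7]
r8 m[X5→φ0] = [3, 0, 0, 0]
r8 m[X5→φ2] = [10, 4, 5, 6]
r8 m[X15→φ0] = [4, 5, 4, 4]
r8 m[X15→φ1] = [1, 1, 0, 2]
r8 m[X2→φ2] = [0, 0, 0, 0]
r8 m[X10→φ1] = [4, 5, 7, 7]
r8 m[X10→φ3] = [0, 0, 1, 1]
r8 m[X6→φ1] = [0, 0, 0, 0]
fixed point reached at round 8
b[X2] = ⊗ incoming = [4, 6, 4, 8]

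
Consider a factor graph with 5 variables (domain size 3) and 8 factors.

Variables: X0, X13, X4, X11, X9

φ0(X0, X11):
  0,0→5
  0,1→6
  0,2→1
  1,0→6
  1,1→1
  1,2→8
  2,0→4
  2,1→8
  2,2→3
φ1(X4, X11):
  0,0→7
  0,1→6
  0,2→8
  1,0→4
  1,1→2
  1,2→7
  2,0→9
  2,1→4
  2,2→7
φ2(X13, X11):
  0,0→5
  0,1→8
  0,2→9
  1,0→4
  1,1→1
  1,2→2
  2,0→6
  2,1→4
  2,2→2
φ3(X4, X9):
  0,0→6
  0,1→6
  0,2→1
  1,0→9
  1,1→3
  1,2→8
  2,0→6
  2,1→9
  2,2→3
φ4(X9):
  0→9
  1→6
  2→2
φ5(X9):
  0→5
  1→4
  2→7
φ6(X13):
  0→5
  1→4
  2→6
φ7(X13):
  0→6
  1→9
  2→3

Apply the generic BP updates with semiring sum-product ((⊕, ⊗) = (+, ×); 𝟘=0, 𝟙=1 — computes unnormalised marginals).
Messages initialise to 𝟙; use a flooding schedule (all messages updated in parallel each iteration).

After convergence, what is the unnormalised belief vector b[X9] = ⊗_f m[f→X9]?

b[X9] = [85370760, 43679088, 13454280]

init: all messages = 𝟙 over 3 values
r1 m[φ0→X0] = [12, 15, 15]
r1 m[φ0→X11] = [15, 15, 12]
r1 m[φ1→X4] = [21, 13, 20]
r1 m[φ1→X11] = [20, 12, 22]
r1 m[φ2→X13] = [22, 7, 12]
r1 m[φ2→X11] = [15, 13, 13]
r1 m[φ3→X4] = [13, 20, 18]
r1 m[φ3→X9] = [21, 18, 12]
r1 m[φ4→X9] = [9, 6, 2]
r1 m[φ5→X9] = [5, 4, 7]
r1 m[φ6→X13] = [5, 4, 6]
r1 m[φ7→X13] = [6, 9, 3]
r1 m[X0→φ0] = [1, 1, 1]
r1 m[X13→φ2] = [1, 1, 1]
r1 m[X13→φ6] = [1, 1, 1]
r1 m[X13→φ7] = [1, 1, 1]
r1 m[X4→φ1] = [1, 1, 1]
r1 m[X4→φ3] = [1, 1, 1]
r1 m[X11→φ0] = [1, 1, 1]
r1 m[X11→φ1] = [1, 1, 1]
r1 m[X11→φ2] = [1, 1, 1]
r1 m[X9→φ3] = [1, 1, 1]
r1 m[X9→φ4] = [1, 1, 1]
r1 m[X9→φ5] = [1, 1, 1]
r2 m[φ0→X0] = [12, 15, 15]
r2 m[φ0→X11] = [15, 15, 12]
r2 m[φ1→X4] = [21, 13, 20]
r2 m[φ1→X11] = [20, 12, 22]
r2 m[φ2→X13] = [22, 7, 12]
r2 m[φ2→X11] = [15, 13, 13]
r2 m[φ3→X4] = [13, 20, 18]
r2 m[φ3→X9] = [21, 18, 12]
r2 m[φ4→X9] = [9, 6, 2]
r2 m[φ5→X9] = [5, 4, 7]
r2 m[φ6→X13] = [5, 4, 6]
r2 m[φ7→X13] = [6, 9, 3]
r2 m[X0→φ0] = [1, 1, 1]
r2 m[X13→φ2] = [30, 36, 18]
r2 m[X13→φ6] = [132, 63, 36]
r2 m[X13→φ7] = [110, 28, 72]
r2 m[X4→φ1] = [13, 20, 18]
r2 m[X4→φ3] = [21, 13, 20]
r2 m[X11→φ0] = [300, 156, 286]
r2 m[X11→φ1] = [225, 195, 156]
r2 m[X11→φ2] = [300, 180, 264]
r2 m[X9→φ3] = [45, 24, 14]
r2 m[X9→φ4] = [105, 72, 84]
r2 m[X9→φ5] = [189, 108, 24]
r3 m[φ0→X0] = [2722, 4244, 3306]
r3 m[φ0→X11] = [15, 15, 12]
r3 m[φ1→X4] = [3993, 2382, 3897]
r3 m[φ1→X11] = [333, 190, 370]
r3 m[φ2→X13] = [5316, 1908, 3048]
r3 m[φ2→X11] = [402, 348, 378]
r3 m[φ3→X4] = [428, 589, 528]
r3 m[φ3→X9] = [363, 345, 185]
r3 m[φ4→X9] = [9, 6, 2]
r3 m[φ5→X9] = [5, 4, 7]
r3 m[φ6→X13] = [5, 4, 6]
r3 m[φ7→X13] = [6, 9, 3]
r3 m[X0→φ0] = [1, 1, 1]
r3 m[X13→φ2] = [30, 36, 18]
r3 m[X13→φ6] = [132, 63, 36]
r3 m[X13→φ7] = [110, 28, 72]
r3 m[X4→φ1] = [13, 20, 18]
r3 m[X4→φ3] = [21, 13, 20]
r3 m[X11→φ0] = [300, 156, 286]
r3 m[X11→φ1] = [225, 195, 156]
r3 m[X11→φ2] = [300, 180, 264]
r3 m[X9→φ3] = [45, 24, 14]
r3 m[X9→φ4] = [105, 72, 84]
r3 m[X9→φ5] = [189, 108, 24]
r4 m[φ0→X0] = [2722, 4244, 3306]
r4 m[φ0→X11] = [15, 15, 12]
r4 m[φ1→X4] = [3993, 2382, 3897]
r4 m[φ1→X11] = [333, 190, 370]
r4 m[φ2→X13] = [5316, 1908, 3048]
r4 m[φ2→X11] = [402, 348, 378]
r4 m[φ3→X4] = [428, 589, 528]
r4 m[φ3→X9] = [363, 345, 185]
r4 m[φ4→X9] = [9, 6, 2]
r4 m[φ5→X9] = [5, 4, 7]
r4 m[φ6→X13] = [5, 4, 6]
r4 m[φ7→X13] = [6, 9, 3]
r4 m[X0→φ0] = [1, 1, 1]
r4 m[X13→φ2] = [30, 36, 18]
r4 m[X13→φ6] = [31896, 17172, 9144]
r4 m[X13→φ7] = [26580, 7632, 18288]
r4 m[X4→φ1] = [428, 589, 528]
r4 m[X4→φ3] = [3993, 2382, 3897]
r4 m[X11→φ0] = [133866, 66120, 139860]
r4 m[X11→φ1] = [6030, 5220, 4536]
r4 m[X11→φ2] = [4995, 2850, 4440]
r4 m[X9→φ3] = [45, 24, 14]
r4 m[X9→φ4] = [1815, 1380, 1295]
r4 m[X9→φ5] = [3267, 2070, 370]
r5 m[φ0→X0] = [1205910, 1988196, 1484004]
r5 m[φ0→X11] = [15, 15, 12]
r5 m[φ1→X4] = [109818, 66312, 106902]
r5 m[φ1→X11] = [10104, 5858, 11243]
r5 m[φ2→X13] = [87735, 31710, 50250]
r5 m[φ2→X11] = [402, 348, 378]
r5 m[φ3→X4] = [428, 589, 528]
r5 m[φ3→X9] = [68778, 66177, 34740]
r5 m[φ4→X9] = [9, 6, 2]
r5 m[φ5→X9] = [5, 4, 7]
r5 m[φ6→X13] = [5, 4, 6]
r5 m[φ7→X13] = [6, 9, 3]
r5 m[X0→φ0] = [1, 1, 1]
r5 m[X13→φ2] = [30, 36, 18]
r5 m[X13→φ6] = [31896, 17172, 9144]
r5 m[X13→φ7] = [26580, 7632, 18288]
r5 m[X4→φ1] = [428, 589, 528]
r5 m[X4→φ3] = [3993, 2382, 3897]
r5 m[X11→φ0] = [133866, 66120, 139860]
r5 m[X11→φ1] = [6030, 5220, 4536]
r5 m[X11→φ2] = [4995, 2850, 4440]
r5 m[X9→φ3] = [45, 24, 14]
r5 m[X9→φ4] = [1815, 1380, 1295]
r5 m[X9→φ5] = [3267, 2070, 370]
r6 m[φ0→X0] = [1205910, 1988196, 1484004]
r6 m[φ0→X11] = [15, 15, 12]
r6 m[φ1→X4] = [109818, 66312, 106902]
r6 m[φ1→X11] = [10104, 5858, 11243]
r6 m[φ2→X13] = [87735, 31710, 50250]
r6 m[φ2→X11] = [402, 348, 378]
r6 m[φ3→X4] = [428, 589, 528]
r6 m[φ3→X9] = [68778, 66177, 34740]
r6 m[φ4→X9] = [9, 6, 2]
r6 m[φ5→X9] = [5, 4, 7]
r6 m[φ6→X13] = [5, 4, 6]
r6 m[φ7→X13] = [6, 9, 3]
r6 m[X0→φ0] = [1, 1, 1]
r6 m[X13→φ2] = [30, 36, 18]
r6 m[X13→φ6] = [526410, 285390, 150750]
r6 m[X13→φ7] = [438675, 126840, 301500]
r6 m[X4→φ1] = [428, 589, 528]
r6 m[X4→φ3] = [109818, 66312, 106902]
r6 m[X11→φ0] = [4061808, 2038584, 4249854]
r6 m[X11→φ1] = [6030, 5220, 4536]
r6 m[X11→φ2] = [151560, 87870, 134916]
r6 m[X9→φ3] = [45, 24, 14]
r6 m[X9→φ4] = [343890, 264708, 243180]
r6 m[X9→φ5] = [619002, 397062, 69480]
r7 m[φ0→X0] = [36790398, 60408264, 45305466]
r7 m[φ0→X11] = [15, 15, 12]
r7 m[φ1→X4] = [109818, 66312, 106902]
r7 m[φ1→X11] = [10104, 5858, 11243]
r7 m[φ2→X13] = [2675004, 963942, 1530672]
r7 m[φ2→X11] = [402, 348, 378]
r7 m[φ3→X4] = [428, 589, 528]
r7 m[φ3→X9] = [1897128, 1819962, 961020]
r7 m[φ4→X9] = [9, 6, 2]
r7 m[φ5→X9] = [5, 4, 7]
r7 m[φ6→X13] = [5, 4, 6]
r7 m[φ7→X13] = [6, 9, 3]
r7 m[X0→φ0] = [1, 1, 1]
r7 m[X13→φ2] = [30, 36, 18]
r7 m[X13→φ6] = [526410, 285390, 150750]
r7 m[X13→φ7] = [438675, 126840, 301500]
r7 m[X4→φ1] = [428, 589, 528]
r7 m[X4→φ3] = [109818, 66312, 106902]
r7 m[X11→φ0] = [4061808, 2038584, 4249854]
r7 m[X11→φ1] = [6030, 5220, 4536]
r7 m[X11→φ2] = [151560, 87870, 134916]
r7 m[X9→φ3] = [45, 24, 14]
r7 m[X9→φ4] = [343890, 264708, 243180]
r7 m[X9→φ5] = [619002, 397062, 69480]
r8 m[φ0→X0] = [36790398, 60408264, 45305466]
r8 m[φ0→X11] = [15, 15, 12]
r8 m[φ1→X4] = [109818, 66312, 106902]
r8 m[φ1→X11] = [10104, 5858, 11243]
r8 m[φ2→X13] = [2675004, 963942, 1530672]
r8 m[φ2→X11] = [402, 348, 378]
r8 m[φ3→X4] = [428, 589, 528]
r8 m[φ3→X9] = [1897128, 1819962, 961020]
r8 m[φ4→X9] = [9, 6, 2]
r8 m[φ5→X9] = [5, 4, 7]
r8 m[φ6→X13] = [5, 4, 6]
r8 m[φ7→X13] = [6, 9, 3]
r8 m[X0→φ0] = [1, 1, 1]
r8 m[X13→φ2] = [30, 36, 18]
r8 m[X13→φ6] = [16050024, 8675478, 4592016]
r8 m[X13→φ7] = [13375020, 3855768, 9184032]
r8 m[X4→φ1] = [428, 589, 528]
r8 m[X4→φ3] = [109818, 66312, 106902]
r8 m[X11→φ0] = [4061808, 2038584, 4249854]
r8 m[X11→φ1] = [6030, 5220, 4536]
r8 m[X11→φ2] = [151560, 87870, 134916]
r8 m[X9→φ3] = [45, 24, 14]
r8 m[X9→φ4] = [9485640, 7279848, 6727140]
r8 m[X9→φ5] = [17074152, 10919772, 1922040]
r9 m[φ0→X0] = [36790398, 60408264, 45305466]
r9 m[φ0→X11] = [15, 15, 12]
r9 m[φ1→X4] = [109818, 66312, 106902]
r9 m[φ1→X11] = [10104, 5858, 11243]
r9 m[φ2→X13] = [2675004, 963942, 1530672]
r9 m[φ2→X11] = [402, 348, 378]
r9 m[φ3→X4] = [428, 589, 528]
r9 m[φ3→X9] = [1897128, 1819962, 961020]
r9 m[φ4→X9] = [9, 6, 2]
r9 m[φ5→X9] = [5, 4, 7]
r9 m[φ6→X13] = [5, 4, 6]
r9 m[φ7→X13] = [6, 9, 3]
r9 m[X0→φ0] = [1, 1, 1]
r9 m[X13→φ2] = [30, 36, 18]
r9 m[X13→φ6] = [16050024, 8675478, 4592016]
r9 m[X13→φ7] = [13375020, 3855768, 9184032]
r9 m[X4→φ1] = [428, 589, 528]
r9 m[X4→φ3] = [109818, 66312, 106902]
r9 m[X11→φ0] = [4061808, 2038584, 4249854]
r9 m[X11→φ1] = [6030, 5220, 4536]
r9 m[X11→φ2] = [151560, 87870, 134916]
r9 m[X9→φ3] = [45, 24, 14]
r9 m[X9→φ4] = [9485640, 7279848, 6727140]
r9 m[X9→φ5] = [17074152, 10919772, 1922040]
fixed point reached at round 9
b[X9] = ⊗ incoming = [85370760, 43679088, 13454280]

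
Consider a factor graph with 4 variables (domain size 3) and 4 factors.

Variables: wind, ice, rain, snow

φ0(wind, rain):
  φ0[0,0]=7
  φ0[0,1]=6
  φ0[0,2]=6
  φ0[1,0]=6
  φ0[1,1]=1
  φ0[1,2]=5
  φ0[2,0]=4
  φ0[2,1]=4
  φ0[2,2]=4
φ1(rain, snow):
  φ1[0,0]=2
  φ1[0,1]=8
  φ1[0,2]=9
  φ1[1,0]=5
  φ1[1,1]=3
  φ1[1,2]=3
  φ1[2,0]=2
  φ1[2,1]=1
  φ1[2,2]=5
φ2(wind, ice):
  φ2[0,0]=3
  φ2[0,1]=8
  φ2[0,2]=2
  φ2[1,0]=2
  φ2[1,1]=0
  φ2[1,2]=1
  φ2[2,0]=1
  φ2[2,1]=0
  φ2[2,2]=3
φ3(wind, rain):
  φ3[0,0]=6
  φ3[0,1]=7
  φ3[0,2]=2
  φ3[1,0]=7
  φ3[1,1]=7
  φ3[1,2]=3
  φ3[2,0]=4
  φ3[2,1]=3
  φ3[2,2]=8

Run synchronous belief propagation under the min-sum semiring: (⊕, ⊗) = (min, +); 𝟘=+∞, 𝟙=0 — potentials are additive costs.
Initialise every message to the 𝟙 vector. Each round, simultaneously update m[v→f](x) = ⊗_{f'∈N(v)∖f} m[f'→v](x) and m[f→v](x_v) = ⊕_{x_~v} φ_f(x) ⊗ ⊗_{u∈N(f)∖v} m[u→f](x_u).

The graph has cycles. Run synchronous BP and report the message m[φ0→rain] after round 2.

message @ round 2 = [4, 1, 4]

init: all messages = 𝟙 over 3 values
r1 m[φ0→wind] = [6, 1, 4]
r1 m[φ0→rain] = [4, 1, 4]
r1 m[φ1→rain] = [2, 3, 1]
r1 m[φ1→snow] = [2, 1, 3]
r1 m[φ2→wind] = [2, 0, 0]
r1 m[φ2→ice] = [1, 0, 1]
r1 m[φ3→wind] = [2, 3, 3]
r1 m[φ3→rain] = [4, 3, 2]
r1 m[wind→φ0] = [0, 0, 0]
r1 m[wind→φ2] = [0, 0, 0]
r1 m[wind→φ3] = [0, 0, 0]
r1 m[ice→φ2] = [0, 0, 0]
r1 m[rain→φ0] = [0, 0, 0]
r1 m[rain→φ1] = [0, 0, 0]
r1 m[rain→φ3] = [0, 0, 0]
r1 m[snow→φ1] = [0, 0, 0]
r2 m[φ0→wind] = [6, 1, 4]
r2 m[φ0→rain] = [4, 1, 4]
r2 m[φ1→rain] = [2, 3, 1]
r2 m[φ1→snow] = [2, 1, 3]
r2 m[φ2→wind] = [2, 0, 0]
r2 m[φ2→ice] = [1, 0, 1]
r2 m[φ3→wind] = [2, 3, 3]
r2 m[φ3→rain] = [4, 3, 2]
r2 m[wind→φ0] = [4, 3, 3]
r2 m[wind→φ2] = [8, 4, 7]
r2 m[wind→φ3] = [8, 1, 4]
r2 m[ice→φ2] = [0, 0, 0]
r2 m[rain→φ0] = [6, 6, 3]
r2 m[rain→φ1] = [8, 4, 6]
r2 m[rain→φ3] = [6, 4, 5]
r2 m[snow→φ1] = [0, 0, 0]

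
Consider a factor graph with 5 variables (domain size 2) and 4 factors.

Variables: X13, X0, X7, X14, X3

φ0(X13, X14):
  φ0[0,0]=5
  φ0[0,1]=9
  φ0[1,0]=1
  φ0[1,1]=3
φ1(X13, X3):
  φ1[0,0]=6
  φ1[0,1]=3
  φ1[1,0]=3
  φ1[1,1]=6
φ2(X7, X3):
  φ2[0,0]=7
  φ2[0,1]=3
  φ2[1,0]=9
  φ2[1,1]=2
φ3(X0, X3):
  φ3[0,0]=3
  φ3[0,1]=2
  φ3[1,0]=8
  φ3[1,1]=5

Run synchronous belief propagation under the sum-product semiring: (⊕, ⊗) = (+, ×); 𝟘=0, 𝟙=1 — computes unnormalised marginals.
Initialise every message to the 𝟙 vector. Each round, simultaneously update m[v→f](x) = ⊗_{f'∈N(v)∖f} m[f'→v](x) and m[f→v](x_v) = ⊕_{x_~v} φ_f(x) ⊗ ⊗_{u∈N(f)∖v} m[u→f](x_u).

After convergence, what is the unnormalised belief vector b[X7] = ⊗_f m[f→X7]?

b[X7] = [8778, 10428]

init: all messages = 𝟙 over 2 values
r1 m[φ0→X13] = [14, 4]
r1 m[φ0→X14] = [6, 12]
r1 m[φ1→X13] = [9, 9]
r1 m[φ1→X3] = [9, 9]
r1 m[φ2→X7] = [10, 11]
r1 m[φ2→X3] = [16, 5]
r1 m[φ3→X0] = [5, 13]
r1 m[φ3→X3] = [11, 7]
r1 m[X13→φ0] = [1, 1]
r1 m[X13→φ1] = [1, 1]
r1 m[X0→φ3] = [1, 1]
r1 m[X7→φ2] = [1, 1]
r1 m[X14→φ0] = [1, 1]
r1 m[X3→φ1] = [1, 1]
r1 m[X3→φ2] = [1, 1]
r1 m[X3→φ3] = [1, 1]
r2 m[φ0→X13] = [14, 4]
r2 m[φ0→X14] = [6, 12]
r2 m[φ1→X13] = [9, 9]
r2 m[φ1→X3] = [9, 9]
r2 m[φ2→X7] = [10, 11]
r2 m[φ2→X3] = [16, 5]
r2 m[φ3→X0] = [5, 13]
r2 m[φ3→X3] = [11, 7]
r2 m[X13→φ0] = [9, 9]
r2 m[X13→φ1] = [14, 4]
r2 m[X0→φ3] = [1, 1]
r2 m[X7→φ2] = [1, 1]
r2 m[X14→φ0] = [1, 1]
r2 m[X3→φ1] = [176, 35]
r2 m[X3→φ2] = [99, 63]
r2 m[X3→φ3] = [144, 45]
r3 m[φ0→X13] = [14, 4]
r3 m[φ0→X14] = [54, 108]
r3 m[φ1→X13] = [1161, 738]
r3 m[φ1→X3] = [96, 66]
r3 m[φ2→X7] = [882, 1017]
r3 m[φ2→X3] = [16, 5]
r3 m[φ3→X0] = [522, 1377]
r3 m[φ3→X3] = [11, 7]
r3 m[X13→φ0] = [9, 9]
r3 m[X13→φ1] = [14, 4]
r3 m[X0→φ3] = [1, 1]
r3 m[X7→φ2] = [1, 1]
r3 m[X14→φ0] = [1, 1]
r3 m[X3→φ1] = [176, 35]
r3 m[X3→φ2] = [99, 63]
r3 m[X3→φ3] = [144, 45]
r4 m[φ0→X13] = [14, 4]
r4 m[φ0→X14] = [54, 108]
r4 m[φ1→X13] = [1161, 738]
r4 m[φ1→X3] = [96, 66]
r4 m[φ2→X7] = [882, 1017]
r4 m[φ2→X3] = [16, 5]
r4 m[φ3→X0] = [522, 1377]
r4 m[φ3→X3] = [11, 7]
r4 m[X13→φ0] = [1161, 738]
r4 m[X13→φ1] = [14, 4]
r4 m[X0→φ3] = [1, 1]
r4 m[X7→φ2] = [1, 1]
r4 m[X14→φ0] = [1, 1]
r4 m[X3→φ1] = [176, 35]
r4 m[X3→φ2] = [1056, 462]
r4 m[X3→φ3] = [1536, 330]
r5 m[φ0→X13] = [14, 4]
r5 m[φ0→X14] = [6543, 12663]
r5 m[φ1→X13] = [1161, 738]
r5 m[φ1→X3] = [96, 66]
r5 m[φ2→X7] = [8778, 10428]
r5 m[φ2→X3] = [16, 5]
r5 m[φ3→X0] = [5268, 13938]
r5 m[φ3→X3] = [11, 7]
r5 m[X13→φ0] = [1161, 738]
r5 m[X13→φ1] = [14, 4]
r5 m[X0→φ3] = [1, 1]
r5 m[X7→φ2] = [1, 1]
r5 m[X14→φ0] = [1, 1]
r5 m[X3→φ1] = [176, 35]
r5 m[X3→φ2] = [1056, 462]
r5 m[X3→φ3] = [1536, 330]
r6 m[φ0→X13] = [14, 4]
r6 m[φ0→X14] = [6543, 12663]
r6 m[φ1→X13] = [1161, 738]
r6 m[φ1→X3] = [96, 66]
r6 m[φ2→X7] = [8778, 10428]
r6 m[φ2→X3] = [16, 5]
r6 m[φ3→X0] = [5268, 13938]
r6 m[φ3→X3] = [11, 7]
r6 m[X13→φ0] = [1161, 738]
r6 m[X13→φ1] = [14, 4]
r6 m[X0→φ3] = [1, 1]
r6 m[X7→φ2] = [1, 1]
r6 m[X14→φ0] = [1, 1]
r6 m[X3→φ1] = [176, 35]
r6 m[X3→φ2] = [1056, 462]
r6 m[X3→φ3] = [1536, 330]
fixed point reached at round 6
b[X7] = ⊗ incoming = [8778, 10428]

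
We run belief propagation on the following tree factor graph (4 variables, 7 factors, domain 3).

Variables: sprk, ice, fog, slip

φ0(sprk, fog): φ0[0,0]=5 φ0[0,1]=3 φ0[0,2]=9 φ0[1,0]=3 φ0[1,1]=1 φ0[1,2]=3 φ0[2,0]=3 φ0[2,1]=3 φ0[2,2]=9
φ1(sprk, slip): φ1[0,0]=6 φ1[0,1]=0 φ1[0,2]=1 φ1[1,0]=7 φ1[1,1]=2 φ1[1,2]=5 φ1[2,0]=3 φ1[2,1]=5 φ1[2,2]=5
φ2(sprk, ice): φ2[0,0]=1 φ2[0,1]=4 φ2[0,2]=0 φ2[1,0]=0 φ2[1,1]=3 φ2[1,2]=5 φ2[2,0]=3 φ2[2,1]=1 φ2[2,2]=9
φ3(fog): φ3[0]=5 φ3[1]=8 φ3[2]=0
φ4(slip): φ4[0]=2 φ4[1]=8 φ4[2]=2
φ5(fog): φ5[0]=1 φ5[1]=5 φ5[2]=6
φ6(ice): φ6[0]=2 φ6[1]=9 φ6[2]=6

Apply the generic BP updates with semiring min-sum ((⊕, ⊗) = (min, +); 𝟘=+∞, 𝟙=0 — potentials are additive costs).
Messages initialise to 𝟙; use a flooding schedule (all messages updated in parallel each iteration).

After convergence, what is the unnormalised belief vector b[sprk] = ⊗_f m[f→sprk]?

b[sprk] = [17, 18, 19]

init: all messages = 𝟙 over 3 values
r1 m[φ0→sprk] = [3, 1, 3]
r1 m[φ0→fog] = [3, 1, 3]
r1 m[φ1→sprk] = [0, 2, 3]
r1 m[φ1→slip] = [3, 0, 1]
r1 m[φ2→sprk] = [0, 0, 1]
r1 m[φ2→ice] = [0, 1, 0]
r1 m[φ3→fog] = [5, 8, 0]
r1 m[φ4→slip] = [2, 8, 2]
r1 m[φ5→fog] = [1, 5, 6]
r1 m[φ6→ice] = [2, 9, 6]
r1 m[sprk→φ0] = [0, 0, 0]
r1 m[sprk→φ1] = [0, 0, 0]
r1 m[sprk→φ2] = [0, 0, 0]
r1 m[ice→φ2] = [0, 0, 0]
r1 m[ice→φ6] = [0, 0, 0]
r1 m[fog→φ0] = [0, 0, 0]
r1 m[fog→φ3] = [0, 0, 0]
r1 m[fog→φ5] = [0, 0, 0]
r1 m[slip→φ1] = [0, 0, 0]
r1 m[slip→φ4] = [0, 0, 0]
r2 m[φ0→sprk] = [3, 1, 3]
r2 m[φ0→fog] = [3, 1, 3]
r2 m[φ1→sprk] = [0, 2, 3]
r2 m[φ1→slip] = [3, 0, 1]
r2 m[φ2→sprk] = [0, 0, 1]
r2 m[φ2→ice] = [0, 1, 0]
r2 m[φ3→fog] = [5, 8, 0]
r2 m[φ4→slip] = [2, 8, 2]
r2 m[φ5→fog] = [1, 5, 6]
r2 m[φ6→ice] = [2, 9, 6]
r2 m[sprk→φ0] = [0, 2, 4]
r2 m[sprk→φ1] = [3, 1, 4]
r2 m[sprk→φ2] = [3, 3, 6]
r2 m[ice→φ2] = [2, 9, 6]
r2 m[ice→φ6] = [0, 1, 0]
r2 m[fog→φ0] = [6, 13, 6]
r2 m[fog→φ3] = [4, 6, 9]
r2 m[fog→φ5] = [8, 9, 3]
r2 m[slip→φ1] = [2, 8, 2]
r2 m[slip→φ4] = [3, 0, 1]
r3 m[φ0→sprk] = [11, 9, 9]
r3 m[φ0→fog] = [5, 3, 5]
r3 m[φ1→sprk] = [3, 7, 5]
r3 m[φ1→slip] = [7, 3, 4]
r3 m[φ2→sprk] = [3, 2, 5]
r3 m[φ2→ice] = [3, 6, 3]
r3 m[φ3→fog] = [5, 8, 0]
r3 m[φ4→slip] = [2, 8, 2]
r3 m[φ5→fog] = [1, 5, 6]
r3 m[φ6→ice] = [2, 9, 6]
r3 m[sprk→φ0] = [0, 2, 4]
r3 m[sprk→φ1] = [3, 1, 4]
r3 m[sprk→φ2] = [3, 3, 6]
r3 m[ice→φ2] = [2, 9, 6]
r3 m[ice→φ6] = [0, 1, 0]
r3 m[fog→φ0] = [6, 13, 6]
r3 m[fog→φ3] = [4, 6, 9]
r3 m[fog→φ5] = [8, 9, 3]
r3 m[slip→φ1] = [2, 8, 2]
r3 m[slip→φ4] = [3, 0, 1]
r4 m[φ0→sprk] = [11, 9, 9]
r4 m[φ0→fog] = [5, 3, 5]
r4 m[φ1→sprk] = [3, 7, 5]
r4 m[φ1→slip] = [7, 3, 4]
r4 m[φ2→sprk] = [3, 2, 5]
r4 m[φ2→ice] = [3, 6, 3]
r4 m[φ3→fog] = [5, 8, 0]
r4 m[φ4→slip] = [2, 8, 2]
r4 m[φ5→fog] = [1, 5, 6]
r4 m[φ6→ice] = [2, 9, 6]
r4 m[sprk→φ0] = [6, 9, 10]
r4 m[sprk→φ1] = [14, 11, 14]
r4 m[sprk→φ2] = [14, 16, 14]
r4 m[ice→φ2] = [2, 9, 6]
r4 m[ice→φ6] = [3, 6, 3]
r4 m[fog→φ0] = [6, 13, 6]
r4 m[fog→φ3] = [6, 8, 11]
r4 m[fog→φ5] = [10, 11, 5]
r4 m[slip→φ1] = [2, 8, 2]
r4 m[slip→φ4] = [7, 3, 4]
r5 m[φ0→sprk] = [11, 9, 9]
r5 m[φ0→fog] = [11, 9, 12]
r5 m[φ1→sprk] = [3, 7, 5]
r5 m[φ1→slip] = [17, 13, 15]
r5 m[φ2→sprk] = [3, 2, 5]
r5 m[φ2→ice] = [15, 15, 14]
r5 m[φ3→fog] = [5, 8, 0]
r5 m[φ4→slip] = [2, 8, 2]
r5 m[φ5→fog] = [1, 5, 6]
r5 m[φ6→ice] = [2, 9, 6]
r5 m[sprk→φ0] = [6, 9, 10]
r5 m[sprk→φ1] = [14, 11, 14]
r5 m[sprk→φ2] = [14, 16, 14]
r5 m[ice→φ2] = [2, 9, 6]
r5 m[ice→φ6] = [3, 6, 3]
r5 m[fog→φ0] = [6, 13, 6]
r5 m[fog→φ3] = [6, 8, 11]
r5 m[fog→φ5] = [10, 11, 5]
r5 m[slip→φ1] = [2, 8, 2]
r5 m[slip→φ4] = [7, 3, 4]
r6 m[φ0→sprk] = [11, 9, 9]
r6 m[φ0→fog] = [11, 9, 12]
r6 m[φ1→sprk] = [3, 7, 5]
r6 m[φ1→slip] = [17, 13, 15]
r6 m[φ2→sprk] = [3, 2, 5]
r6 m[φ2→ice] = [15, 15, 14]
r6 m[φ3→fog] = [5, 8, 0]
r6 m[φ4→slip] = [2, 8, 2]
r6 m[φ5→fog] = [1, 5, 6]
r6 m[φ6→ice] = [2, 9, 6]
r6 m[sprk→φ0] = [6, 9, 10]
r6 m[sprk→φ1] = [14, 11, 14]
r6 m[sprk→φ2] = [14, 16, 14]
r6 m[ice→φ2] = [2, 9, 6]
r6 m[ice→φ6] = [15, 15, 14]
r6 m[fog→φ0] = [6, 13, 6]
r6 m[fog→φ3] = [12, 14, 18]
r6 m[fog→φ5] = [16, 17, 12]
r6 m[slip→φ1] = [2, 8, 2]
r6 m[slip→φ4] = [17, 13, 15]
r7 m[φ0→sprk] = [11, 9, 9]
r7 m[φ0→fog] = [11, 9, 12]
r7 m[φ1→sprk] = [3, 7, 5]
r7 m[φ1→slip] = [17, 13, 15]
r7 m[φ2→sprk] = [3, 2, 5]
r7 m[φ2→ice] = [15, 15, 14]
r7 m[φ3→fog] = [5, 8, 0]
r7 m[φ4→slip] = [2, 8, 2]
r7 m[φ5→fog] = [1, 5, 6]
r7 m[φ6→ice] = [2, 9, 6]
r7 m[sprk→φ0] = [6, 9, 10]
r7 m[sprk→φ1] = [14, 11, 14]
r7 m[sprk→φ2] = [14, 16, 14]
r7 m[ice→φ2] = [2, 9, 6]
r7 m[ice→φ6] = [15, 15, 14]
r7 m[fog→φ0] = [6, 13, 6]
r7 m[fog→φ3] = [12, 14, 18]
r7 m[fog→φ5] = [16, 17, 12]
r7 m[slip→φ1] = [2, 8, 2]
r7 m[slip→φ4] = [17, 13, 15]
fixed point reached at round 7
b[sprk] = ⊗ incoming = [17, 18, 19]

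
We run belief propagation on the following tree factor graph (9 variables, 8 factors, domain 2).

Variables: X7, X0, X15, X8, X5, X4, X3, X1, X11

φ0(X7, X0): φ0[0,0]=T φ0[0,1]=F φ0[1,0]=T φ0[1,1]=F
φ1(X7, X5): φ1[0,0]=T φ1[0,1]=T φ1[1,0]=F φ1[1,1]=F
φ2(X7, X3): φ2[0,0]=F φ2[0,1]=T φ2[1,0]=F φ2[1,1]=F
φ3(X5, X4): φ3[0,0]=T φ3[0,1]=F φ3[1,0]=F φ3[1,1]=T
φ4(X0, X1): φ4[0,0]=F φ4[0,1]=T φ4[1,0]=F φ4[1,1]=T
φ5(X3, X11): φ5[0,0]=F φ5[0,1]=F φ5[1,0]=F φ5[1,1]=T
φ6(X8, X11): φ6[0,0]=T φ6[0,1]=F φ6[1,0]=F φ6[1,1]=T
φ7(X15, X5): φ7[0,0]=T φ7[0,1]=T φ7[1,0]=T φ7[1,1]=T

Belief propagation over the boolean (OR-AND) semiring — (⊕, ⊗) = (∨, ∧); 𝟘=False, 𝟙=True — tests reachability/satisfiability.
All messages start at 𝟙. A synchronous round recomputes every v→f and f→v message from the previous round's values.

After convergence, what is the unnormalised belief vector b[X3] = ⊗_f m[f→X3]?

b[X3] = [F, T]

init: all messages = 𝟙 over 2 values
r1 m[φ0→X7] = [T, T]
r1 m[φ0→X0] = [T, F]
r1 m[φ1→X7] = [T, F]
r1 m[φ1→X5] = [T, T]
r1 m[φ2→X7] = [T, F]
r1 m[φ2→X3] = [F, T]
r1 m[φ3→X5] = [T, T]
r1 m[φ3→X4] = [T, T]
r1 m[φ4→X0] = [T, T]
r1 m[φ4→X1] = [F, T]
r1 m[φ5→X3] = [F, T]
r1 m[φ5→X11] = [F, T]
r1 m[φ6→X8] = [T, T]
r1 m[φ6→X11] = [T, T]
r1 m[φ7→X15] = [T, T]
r1 m[φ7→X5] = [T, T]
r1 m[X7→φ0] = [T, T]
r1 m[X7→φ1] = [T, T]
r1 m[X7→φ2] = [T, T]
r1 m[X0→φ0] = [T, T]
r1 m[X0→φ4] = [T, T]
r1 m[X15→φ7] = [T, T]
r1 m[X8→φ6] = [T, T]
r1 m[X5→φ1] = [T, T]
r1 m[X5→φ3] = [T, T]
r1 m[X5→φ7] = [T, T]
r1 m[X4→φ3] = [T, T]
r1 m[X3→φ2] = [T, T]
r1 m[X3→φ5] = [T, T]
r1 m[X1→φ4] = [T, T]
r1 m[X11→φ5] = [T, T]
r1 m[X11→φ6] = [T, T]
r2 m[φ0→X7] = [T, T]
r2 m[φ0→X0] = [T, F]
r2 m[φ1→X7] = [T, F]
r2 m[φ1→X5] = [T, T]
r2 m[φ2→X7] = [T, F]
r2 m[φ2→X3] = [F, T]
r2 m[φ3→X5] = [T, T]
r2 m[φ3→X4] = [T, T]
r2 m[φ4→X0] = [T, T]
r2 m[φ4→X1] = [F, T]
r2 m[φ5→X3] = [F, T]
r2 m[φ5→X11] = [F, T]
r2 m[φ6→X8] = [T, T]
r2 m[φ6→X11] = [T, T]
r2 m[φ7→X15] = [T, T]
r2 m[φ7→X5] = [T, T]
r2 m[X7→φ0] = [T, F]
r2 m[X7→φ1] = [T, F]
r2 m[X7→φ2] = [T, F]
r2 m[X0→φ0] = [T, T]
r2 m[X0→φ4] = [T, F]
r2 m[X15→φ7] = [T, T]
r2 m[X8→φ6] = [T, T]
r2 m[X5→φ1] = [T, T]
r2 m[X5→φ3] = [T, T]
r2 m[X5→φ7] = [T, T]
r2 m[X4→φ3] = [T, T]
r2 m[X3→φ2] = [F, T]
r2 m[X3→φ5] = [F, T]
r2 m[X1→φ4] = [T, T]
r2 m[X11→φ5] = [T, T]
r2 m[X11→φ6] = [F, T]
r3 m[φ0→X7] = [T, T]
r3 m[φ0→X0] = [T, F]
r3 m[φ1→X7] = [T, F]
r3 m[φ1→X5] = [T, T]
r3 m[φ2→X7] = [T, F]
r3 m[φ2→X3] = [F, T]
r3 m[φ3→X5] = [T, T]
r3 m[φ3→X4] = [T, T]
r3 m[φ4→X0] = [T, T]
r3 m[φ4→X1] = [F, T]
r3 m[φ5→X3] = [F, T]
r3 m[φ5→X11] = [F, T]
r3 m[φ6→X8] = [F, T]
r3 m[φ6→X11] = [T, T]
r3 m[φ7→X15] = [T, T]
r3 m[φ7→X5] = [T, T]
r3 m[X7→φ0] = [T, F]
r3 m[X7→φ1] = [T, F]
r3 m[X7→φ2] = [T, F]
r3 m[X0→φ0] = [T, T]
r3 m[X0→φ4] = [T, F]
r3 m[X15→φ7] = [T, T]
r3 m[X8→φ6] = [T, T]
r3 m[X5→φ1] = [T, T]
r3 m[X5→φ3] = [T, T]
r3 m[X5→φ7] = [T, T]
r3 m[X4→φ3] = [T, T]
r3 m[X3→φ2] = [F, T]
r3 m[X3→φ5] = [F, T]
r3 m[X1→φ4] = [T, T]
r3 m[X11→φ5] = [T, T]
r3 m[X11→φ6] = [F, T]
r4 m[φ0→X7] = [T, T]
r4 m[φ0→X0] = [T, F]
r4 m[φ1→X7] = [T, F]
r4 m[φ1→X5] = [T, T]
r4 m[φ2→X7] = [T, F]
r4 m[φ2→X3] = [F, T]
r4 m[φ3→X5] = [T, T]
r4 m[φ3→X4] = [T, T]
r4 m[φ4→X0] = [T, T]
r4 m[φ4→X1] = [F, T]
r4 m[φ5→X3] = [F, T]
r4 m[φ5→X11] = [F, T]
r4 m[φ6→X8] = [F, T]
r4 m[φ6→X11] = [T, T]
r4 m[φ7→X15] = [T, T]
r4 m[φ7→X5] = [T, T]
r4 m[X7→φ0] = [T, F]
r4 m[X7→φ1] = [T, F]
r4 m[X7→φ2] = [T, F]
r4 m[X0→φ0] = [T, T]
r4 m[X0→φ4] = [T, F]
r4 m[X15→φ7] = [T, T]
r4 m[X8→φ6] = [T, T]
r4 m[X5→φ1] = [T, T]
r4 m[X5→φ3] = [T, T]
r4 m[X5→φ7] = [T, T]
r4 m[X4→φ3] = [T, T]
r4 m[X3→φ2] = [F, T]
r4 m[X3→φ5] = [F, T]
r4 m[X1→φ4] = [T, T]
r4 m[X11→φ5] = [T, T]
r4 m[X11→φ6] = [F, T]
fixed point reached at round 4
b[X3] = ⊗ incoming = [F, T]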